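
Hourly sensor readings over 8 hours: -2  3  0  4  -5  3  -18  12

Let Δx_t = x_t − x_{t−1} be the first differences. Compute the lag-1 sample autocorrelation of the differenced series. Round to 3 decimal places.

First differences Δx: 5, -3, 4, -9, 8, -21, 30
Mean of differences = 2.0000
Numerator Σ(Δx_t−Δx̄)(Δx_{t+1}−Δx̄) = -895.0000
Denominator Σ(Δx_t−Δx̄)² = 1508.0000
r_1(Δx) = -895.0000 / 1508.0000 = -0.594

-0.594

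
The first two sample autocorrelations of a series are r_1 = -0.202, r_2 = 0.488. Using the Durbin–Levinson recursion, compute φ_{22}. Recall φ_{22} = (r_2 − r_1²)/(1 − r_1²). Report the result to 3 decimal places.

φ_{22} = (r_2 − r_1²) / (1 − r_1²)
r_1² = (-0.202)² = 0.040804
Numerator = 0.488 − 0.0408 = 0.4472; denominator = 1 − 0.0408 = 0.9592
φ_{22} = 0.4472 / 0.9592 = 0.466

0.466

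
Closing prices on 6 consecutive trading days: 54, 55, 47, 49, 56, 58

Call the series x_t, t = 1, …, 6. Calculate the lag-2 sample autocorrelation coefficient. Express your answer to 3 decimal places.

-0.555

Mean x̄ = (54 + 55 + 47 + 49 + 56 + 58)/6 = 53.1667
Deviations from mean: 0.8333, 1.8333, -6.1667, -4.1667, 2.8333, 4.8333
Σ(x_t−x̄)(x_{t+2}−x̄) = (-5.1389) + (-7.6389) + (-17.4722) + (-20.1389) = -50.3889
Denominator Σ(x_t−x̄)² = 90.8333
r_2 = -50.3889 / 90.8333 = -0.555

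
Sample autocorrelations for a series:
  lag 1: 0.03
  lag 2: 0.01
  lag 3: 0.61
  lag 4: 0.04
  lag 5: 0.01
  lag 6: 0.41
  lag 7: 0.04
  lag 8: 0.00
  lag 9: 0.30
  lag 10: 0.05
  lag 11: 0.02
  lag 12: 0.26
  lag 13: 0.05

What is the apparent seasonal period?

3

The largest autocorrelation is r_3 = 0.61, with weaker echoes at lags 6 (0.41), 9 (0.30) and 12 (0.26); the remaining lags stay at or below 0.05.
The dominant spike at lag 3 indicates a seasonal period of 3.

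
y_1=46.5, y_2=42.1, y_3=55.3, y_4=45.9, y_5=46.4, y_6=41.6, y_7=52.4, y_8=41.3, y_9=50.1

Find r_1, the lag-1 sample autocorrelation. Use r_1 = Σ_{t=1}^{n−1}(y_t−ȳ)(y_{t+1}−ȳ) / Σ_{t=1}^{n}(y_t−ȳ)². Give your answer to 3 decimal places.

-0.624

Mean ȳ = (46.5 + 42.1 + 55.3 + 45.9 + 46.4 + 41.6 + 52.4 + 41.3 + 50.1)/9 = 46.8444
Numerator Σ_{t=1}^{8}(y_t−ȳ)(y_{t+1}−ȳ) = -121.7064
Denominator Σ(y_t−ȳ)² = 194.9222
r_1 = -121.7064 / 194.9222 = -0.624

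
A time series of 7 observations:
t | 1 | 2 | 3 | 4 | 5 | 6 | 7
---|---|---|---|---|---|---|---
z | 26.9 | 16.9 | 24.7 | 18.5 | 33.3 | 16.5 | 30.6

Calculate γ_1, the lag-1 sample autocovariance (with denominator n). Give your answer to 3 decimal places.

-28.669

Mean z̄ = (26.9 + 16.9 + 24.7 + 18.5 + 33.3 + 16.5 + 30.6)/7 = 23.9143
Σ_{t=1}^{6}(z_t−z̄)(z_{t+1}−z̄) = -200.6831
γ_1 = -200.6831 / 7 = -28.669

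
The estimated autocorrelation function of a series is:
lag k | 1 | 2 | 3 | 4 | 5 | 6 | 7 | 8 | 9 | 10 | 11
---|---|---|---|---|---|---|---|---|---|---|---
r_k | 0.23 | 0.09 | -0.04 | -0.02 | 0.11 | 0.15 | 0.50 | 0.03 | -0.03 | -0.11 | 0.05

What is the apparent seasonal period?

The largest autocorrelation is r_7 = 0.50; the remaining lags stay at or below 0.23. The elevated value at lag 1 (0.23), dropping to 0.09 at lag 2, reflects decaying short-term dependence rather than seasonality.
The dominant spike at lag 7 indicates a seasonal period of 7.

7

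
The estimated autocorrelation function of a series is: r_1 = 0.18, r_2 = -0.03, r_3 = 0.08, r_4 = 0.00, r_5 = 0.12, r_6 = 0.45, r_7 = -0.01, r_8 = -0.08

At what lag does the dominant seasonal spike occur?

6

The largest autocorrelation is r_6 = 0.45; the remaining lags stay at or below 0.18.
The dominant spike at lag 6 indicates a seasonal period of 6.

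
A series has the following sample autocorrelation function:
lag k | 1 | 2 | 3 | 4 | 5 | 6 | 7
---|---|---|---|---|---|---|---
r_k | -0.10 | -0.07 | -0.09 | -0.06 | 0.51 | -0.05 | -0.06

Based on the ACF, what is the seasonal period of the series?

5

The largest autocorrelation is r_5 = 0.51; the remaining lags stay at or below -0.05.
The dominant spike at lag 5 indicates a seasonal period of 5.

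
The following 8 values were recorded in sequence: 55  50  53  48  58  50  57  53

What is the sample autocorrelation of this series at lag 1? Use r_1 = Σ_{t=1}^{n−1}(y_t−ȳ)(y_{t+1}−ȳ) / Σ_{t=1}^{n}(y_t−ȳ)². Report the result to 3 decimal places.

Mean ȳ = (55 + 50 + 53 + 48 + 58 + 50 + 57 + 53)/8 = 53.0000
Deviations from mean: 2.0000, -3.0000, 0.0000, -5.0000, 5.0000, -3.0000, 4.0000, 0.0000
Numerator Σ_{t=1}^{7}(y_t−ȳ)(y_{t+1}−ȳ) = -58.0000
Denominator Σ(y_t−ȳ)² = 88.0000
r_1 = -58.0000 / 88.0000 = -0.659

-0.659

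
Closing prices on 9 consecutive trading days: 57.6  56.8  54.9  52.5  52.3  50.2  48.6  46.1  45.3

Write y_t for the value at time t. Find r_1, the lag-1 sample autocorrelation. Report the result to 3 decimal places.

Mean ȳ = (57.6 + 56.8 + 54.9 + 52.5 + 52.3 + 50.2 + 48.6 + 46.1 + 45.3)/9 = 51.5889
Numerator Σ_{t=1}^{8}(y_t−ȳ)(y_{t+1}−ȳ) = 106.3321
Denominator Σ(y_t−ȳ)² = 156.1289
r_1 = 106.3321 / 156.1289 = 0.681

0.681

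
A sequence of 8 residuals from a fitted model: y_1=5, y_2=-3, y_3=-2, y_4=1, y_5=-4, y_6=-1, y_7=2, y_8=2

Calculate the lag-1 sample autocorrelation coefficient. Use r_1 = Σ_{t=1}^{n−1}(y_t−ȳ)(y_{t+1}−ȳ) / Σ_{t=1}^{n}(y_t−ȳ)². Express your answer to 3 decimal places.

-0.141

Mean ȳ = (5 − 3 − 2 + 1 − 4 − 1 + 2 + 2)/8 = 0.0000
Deviations from mean: 5.0000, -3.0000, -2.0000, 1.0000, -4.0000, -1.0000, 2.0000, 2.0000
Σ(y_t−ȳ)(y_{t+1}−ȳ) = (-15.0000) + (6.0000) + (-2.0000) + (-4.0000) + (4.0000) + (-2.0000) + (4.0000) = -9.0000
Denominator Σ(y_t−ȳ)² = 64.0000
r_1 = -9.0000 / 64.0000 = -0.141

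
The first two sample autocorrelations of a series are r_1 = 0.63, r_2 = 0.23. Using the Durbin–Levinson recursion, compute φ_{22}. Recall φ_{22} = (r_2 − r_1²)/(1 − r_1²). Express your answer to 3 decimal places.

φ_{22} = (r_2 − r_1²) / (1 − r_1²)
r_1² = (0.63)² = 0.3969
Numerator = 0.23 − 0.3969 = -0.1669; denominator = 1 − 0.3969 = 0.6031
φ_{22} = -0.1669 / 0.6031 = -0.277

-0.277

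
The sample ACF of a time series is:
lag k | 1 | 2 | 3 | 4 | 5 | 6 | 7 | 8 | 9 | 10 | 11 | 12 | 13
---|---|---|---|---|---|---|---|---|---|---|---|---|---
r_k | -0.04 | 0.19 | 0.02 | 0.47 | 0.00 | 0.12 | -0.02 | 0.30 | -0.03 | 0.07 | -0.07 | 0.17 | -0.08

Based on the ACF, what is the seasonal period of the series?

4

The largest autocorrelation is r_4 = 0.47, with a weaker echo at lag 8 (0.30); the remaining lags stay at or below 0.19.
The dominant spike at lag 4 indicates a seasonal period of 4.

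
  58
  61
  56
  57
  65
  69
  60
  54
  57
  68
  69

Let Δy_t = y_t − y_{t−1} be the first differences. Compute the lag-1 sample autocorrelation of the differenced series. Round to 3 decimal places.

First differences Δy: 3, -5, 1, 8, 4, -9, -6, 3, 11, 1
Mean of differences = 1.1000
Numerator Σ(Δy_t−Δȳ)(Δy_{t+1}−Δȳ) = 55.0900
Denominator Σ(Δy_t−Δȳ)² = 350.9000
r_1(Δy) = 55.0900 / 350.9000 = 0.157

0.157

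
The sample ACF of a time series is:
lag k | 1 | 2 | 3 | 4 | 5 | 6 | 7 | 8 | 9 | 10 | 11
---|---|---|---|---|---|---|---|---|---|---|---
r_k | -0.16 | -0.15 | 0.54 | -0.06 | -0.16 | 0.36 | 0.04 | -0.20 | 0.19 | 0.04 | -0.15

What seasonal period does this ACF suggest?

The largest autocorrelation is r_3 = 0.54, with weaker echoes at lags 6 (0.36) and 9 (0.19); the remaining lags stay at or below 0.04.
The dominant spike at lag 3 indicates a seasonal period of 3.

3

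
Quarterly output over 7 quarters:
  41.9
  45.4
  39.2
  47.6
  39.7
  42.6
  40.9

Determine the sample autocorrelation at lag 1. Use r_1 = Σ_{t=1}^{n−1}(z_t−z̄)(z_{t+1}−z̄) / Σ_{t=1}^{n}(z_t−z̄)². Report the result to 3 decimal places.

Mean z̄ = (41.9 + 45.4 + 39.2 + 47.6 + 39.7 + 42.6 + 40.9)/7 = 42.4714
Deviations from mean: -0.5714, 2.9286, -3.2714, 5.1286, -2.7714, 0.1286, -1.5714
Σ(z_t−z̄)(z_{t+1}−z̄) = (-1.6735) + (-9.5806) + (-16.7778) + (-14.2135) + (-0.3563) + (-0.2020) = -42.8037
Denominator Σ(z_t−z̄)² = 56.0743
r_1 = -42.8037 / 56.0743 = -0.763

-0.763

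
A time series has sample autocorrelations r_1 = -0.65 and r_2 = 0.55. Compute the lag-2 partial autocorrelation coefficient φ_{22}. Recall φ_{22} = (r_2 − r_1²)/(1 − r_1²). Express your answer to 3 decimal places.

φ_{22} = (r_2 − r_1²) / (1 − r_1²)
r_1² = (-0.65)² = 0.4225
Numerator = 0.55 − 0.4225 = 0.1275; denominator = 1 − 0.4225 = 0.5775
φ_{22} = 0.1275 / 0.5775 = 0.221

0.221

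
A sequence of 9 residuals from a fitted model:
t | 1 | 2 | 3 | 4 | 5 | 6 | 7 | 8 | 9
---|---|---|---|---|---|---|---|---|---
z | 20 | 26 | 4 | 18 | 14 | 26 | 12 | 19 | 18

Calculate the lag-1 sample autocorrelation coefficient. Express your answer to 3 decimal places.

Mean z̄ = (20 + 26 + 4 + 18 + 14 + 26 + 12 + 19 + 18)/9 = 17.4444
Numerator Σ_{t=1}^{8}(z_t−z̄)(z_{t+1}−z̄) = -186.1975
Denominator Σ(z_t−z̄)² = 378.2222
r_1 = -186.1975 / 378.2222 = -0.492

-0.492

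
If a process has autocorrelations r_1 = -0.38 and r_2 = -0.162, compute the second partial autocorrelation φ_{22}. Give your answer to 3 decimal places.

-0.358

φ_{22} = (r_2 − r_1²) / (1 − r_1²)
r_1² = (-0.38)² = 0.1444
Numerator = -0.162 − 0.1444 = -0.3064; denominator = 1 − 0.1444 = 0.8556
φ_{22} = -0.3064 / 0.8556 = -0.358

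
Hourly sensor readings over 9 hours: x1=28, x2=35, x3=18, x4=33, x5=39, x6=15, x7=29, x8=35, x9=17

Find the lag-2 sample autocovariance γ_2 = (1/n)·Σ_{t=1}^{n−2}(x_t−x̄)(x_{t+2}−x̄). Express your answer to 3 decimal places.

-25.914

Mean x̄ = (28 + 35 + 18 + 33 + 39 + 15 + 29 + 35 + 17)/9 = 27.6667
Σ_{t=1}^{7}(x_t−x̄)(x_{t+2}−x̄) = -233.2222
γ_2 = -233.2222 / 9 = -25.914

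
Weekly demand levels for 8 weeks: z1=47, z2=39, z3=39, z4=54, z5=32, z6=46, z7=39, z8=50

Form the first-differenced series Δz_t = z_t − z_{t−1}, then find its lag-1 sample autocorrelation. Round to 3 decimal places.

First differences Δz: -8, 0, 15, -22, 14, -7, 11
Mean of differences = 0.4286
Numerator Σ(Δz_t−Δz̄)(Δz_{t+1}−Δz̄) = -813.1837
Denominator Σ(Δz_t−Δz̄)² = 1137.7143
r_1(Δz) = -813.1837 / 1137.7143 = -0.715

-0.715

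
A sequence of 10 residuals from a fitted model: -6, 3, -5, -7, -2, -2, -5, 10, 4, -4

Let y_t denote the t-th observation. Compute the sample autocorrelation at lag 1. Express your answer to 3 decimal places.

Mean ȳ = (-6 + 3 − 5 − 7 − 2 − 2 − 5 + 10 + 4 − 4)/10 = -1.4000
Numerator Σ_{t=1}^{9}(y_t−ȳ)(y_{t+1}−ȳ) = -3.5600
Denominator Σ(y_t−ȳ)² = 264.4000
r_1 = -3.5600 / 264.4000 = -0.013

-0.013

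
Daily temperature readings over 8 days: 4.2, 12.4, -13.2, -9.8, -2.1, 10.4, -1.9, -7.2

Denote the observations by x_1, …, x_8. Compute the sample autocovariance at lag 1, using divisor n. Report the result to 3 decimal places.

0.729

Mean x̄ = (4.2 + 12.4 − 13.2 − 9.8 − 2.1 + 10.4 − 1.9 − 7.2)/8 = -0.9000
Deviations: 5.1000, 13.3000, -12.3000, -8.9000, -1.2000, 11.3000, -1.0000, -6.3000
Σ_{t=1}^{7}(x_t−x̄)(x_{t+1}−x̄) = 5.8300
γ_1 = 5.8300 / 8 = 0.729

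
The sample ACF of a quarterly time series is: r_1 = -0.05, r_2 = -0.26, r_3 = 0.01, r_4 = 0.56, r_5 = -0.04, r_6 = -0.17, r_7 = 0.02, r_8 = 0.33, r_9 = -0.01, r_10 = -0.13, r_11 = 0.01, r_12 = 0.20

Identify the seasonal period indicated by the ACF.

4

The largest autocorrelation is r_4 = 0.56, with weaker echoes at lags 8 (0.33) and 12 (0.20); the remaining lags stay at or below 0.02.
The dominant spike at lag 4 indicates a seasonal period of 4.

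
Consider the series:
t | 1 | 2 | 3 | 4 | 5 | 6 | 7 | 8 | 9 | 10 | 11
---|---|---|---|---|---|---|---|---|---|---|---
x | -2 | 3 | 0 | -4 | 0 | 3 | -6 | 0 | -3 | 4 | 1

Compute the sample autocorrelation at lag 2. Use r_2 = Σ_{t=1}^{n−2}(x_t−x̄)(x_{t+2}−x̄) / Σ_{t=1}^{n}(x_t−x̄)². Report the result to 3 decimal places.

-0.131

Mean x̄ = (-2 + 3 + 0 − 4 + 0 + 3 − 6 + 0 − 3 + 4 + 1)/11 = -0.3636
Numerator Σ_{t=1}^{9}(x_t−x̄)(x_{t+2}−x̄) = -12.9008
Denominator Σ(x_t−x̄)² = 98.5455
r_2 = -12.9008 / 98.5455 = -0.131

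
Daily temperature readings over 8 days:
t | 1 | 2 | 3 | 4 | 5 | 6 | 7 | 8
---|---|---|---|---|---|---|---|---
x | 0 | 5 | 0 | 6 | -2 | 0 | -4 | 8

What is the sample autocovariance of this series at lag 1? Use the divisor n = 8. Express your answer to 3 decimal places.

-6.846

Mean x̄ = (0 + 5 + 0 + 6 − 2 + 0 − 4 + 8)/8 = 1.6250
Σ_{t=1}^{7}(x_t−x̄)(x_{t+1}−x̄) = -54.7656
γ_1 = -54.7656 / 8 = -6.846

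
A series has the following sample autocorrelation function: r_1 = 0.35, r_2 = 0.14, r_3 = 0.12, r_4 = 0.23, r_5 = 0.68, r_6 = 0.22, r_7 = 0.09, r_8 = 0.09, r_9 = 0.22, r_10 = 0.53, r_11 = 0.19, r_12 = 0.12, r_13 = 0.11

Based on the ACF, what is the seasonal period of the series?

The largest autocorrelation is r_5 = 0.68, with a weaker echo at lag 10 (0.53); the remaining lags stay at or below 0.35. The elevated value at lag 1 (0.35), dropping to 0.14 at lag 2, reflects decaying short-term dependence rather than seasonality.
The dominant spike at lag 5 indicates a seasonal period of 5.

5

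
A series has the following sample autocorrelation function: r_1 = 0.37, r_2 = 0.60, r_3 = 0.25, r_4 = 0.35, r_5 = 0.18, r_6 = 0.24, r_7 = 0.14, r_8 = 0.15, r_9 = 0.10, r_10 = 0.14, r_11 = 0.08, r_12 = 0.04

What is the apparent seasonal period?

The largest autocorrelation is r_2 = 0.60; the remaining lags stay at or below 0.37.
The dominant spike at lag 2 indicates a seasonal period of 2.

2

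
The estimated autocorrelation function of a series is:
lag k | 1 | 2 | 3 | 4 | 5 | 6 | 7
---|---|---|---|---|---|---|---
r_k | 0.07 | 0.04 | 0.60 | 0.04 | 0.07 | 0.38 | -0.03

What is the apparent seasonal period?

The largest autocorrelation is r_3 = 0.60, with a weaker echo at lag 6 (0.38); the remaining lags stay at or below 0.07.
The dominant spike at lag 3 indicates a seasonal period of 3.

3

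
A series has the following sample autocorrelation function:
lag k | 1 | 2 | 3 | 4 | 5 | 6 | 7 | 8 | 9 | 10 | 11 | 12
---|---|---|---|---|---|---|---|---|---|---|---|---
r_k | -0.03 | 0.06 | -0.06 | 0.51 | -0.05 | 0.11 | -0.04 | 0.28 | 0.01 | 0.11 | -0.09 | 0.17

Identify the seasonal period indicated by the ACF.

4

The largest autocorrelation is r_4 = 0.51, with weaker echoes at lags 8 (0.28) and 12 (0.17); the remaining lags stay at or below 0.11.
The dominant spike at lag 4 indicates a seasonal period of 4.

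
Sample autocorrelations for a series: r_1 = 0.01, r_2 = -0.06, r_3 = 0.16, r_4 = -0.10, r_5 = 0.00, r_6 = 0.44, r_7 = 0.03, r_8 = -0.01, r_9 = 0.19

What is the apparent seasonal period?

The largest autocorrelation is r_6 = 0.44; the remaining lags stay at or below 0.19.
The dominant spike at lag 6 indicates a seasonal period of 6.

6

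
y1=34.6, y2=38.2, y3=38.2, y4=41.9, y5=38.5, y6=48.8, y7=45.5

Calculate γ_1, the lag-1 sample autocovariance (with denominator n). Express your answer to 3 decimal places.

Mean ȳ = (34.6 + 38.2 + 38.2 + 41.9 + 38.5 + 48.8 + 45.5)/7 = 40.8143
Deviations: -6.2143, -2.6143, -2.6143, 1.0857, -2.3143, 7.9857, 4.6857
Σ_{t=1}^{6}(y_t−ȳ)(y_{t+1}−ȳ) = 36.6669
γ_1 = 36.6669 / 7 = 5.238

5.238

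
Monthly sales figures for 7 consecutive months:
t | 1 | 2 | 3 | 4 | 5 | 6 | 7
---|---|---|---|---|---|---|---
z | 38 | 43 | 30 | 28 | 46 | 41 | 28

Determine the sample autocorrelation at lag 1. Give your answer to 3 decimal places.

-0.153

Mean z̄ = (38 + 43 + 30 + 28 + 46 + 41 + 28)/7 = 36.2857
Deviations from mean: 1.7143, 6.7143, -6.2857, -8.2857, 9.7143, 4.7143, -8.2857
Σ(z_t−z̄)(z_{t+1}−z̄) = (11.5102) + (-42.2041) + (52.0816) + (-80.4898) + (45.7959) + (-39.0612) = -52.3673
Denominator Σ(z_t−z̄)² = 341.4286
r_1 = -52.3673 / 341.4286 = -0.153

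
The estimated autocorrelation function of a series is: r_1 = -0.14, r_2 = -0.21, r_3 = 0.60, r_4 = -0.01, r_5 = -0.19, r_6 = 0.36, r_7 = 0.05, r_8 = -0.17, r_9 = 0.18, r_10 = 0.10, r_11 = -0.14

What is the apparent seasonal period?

3

The largest autocorrelation is r_3 = 0.60, with weaker echoes at lags 6 (0.36) and 9 (0.18); the remaining lags stay at or below 0.10.
The dominant spike at lag 3 indicates a seasonal period of 3.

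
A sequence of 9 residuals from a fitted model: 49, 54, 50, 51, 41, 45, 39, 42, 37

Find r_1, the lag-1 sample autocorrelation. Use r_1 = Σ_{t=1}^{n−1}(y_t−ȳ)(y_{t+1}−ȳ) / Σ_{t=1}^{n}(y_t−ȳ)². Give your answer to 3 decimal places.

0.449

Mean ȳ = (49 + 54 + 50 + 51 + 41 + 45 + 39 + 42 + 37)/9 = 45.3333
Numerator Σ_{t=1}^{8}(y_t−ȳ)(y_{t+1}−ȳ) = 126.5556
Denominator Σ(y_t−ȳ)² = 282.0000
r_1 = 126.5556 / 282.0000 = 0.449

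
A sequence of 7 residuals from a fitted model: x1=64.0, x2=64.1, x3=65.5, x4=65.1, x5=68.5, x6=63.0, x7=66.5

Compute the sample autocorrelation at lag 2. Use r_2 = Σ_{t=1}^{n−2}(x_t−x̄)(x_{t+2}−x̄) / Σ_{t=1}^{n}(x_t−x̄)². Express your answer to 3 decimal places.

Mean x̄ = (64.0 + 64.1 + 65.5 + 65.1 + 68.5 + 63.0 + 66.5)/7 = 65.2429
Σ(x_t−x̄)(x_{t+2}−x̄) = (-0.3196) + (0.1633) + (0.8376) + (0.3204) + (4.0947) = 5.0963
Denominator Σ(x_t−x̄)² = 20.1571
r_2 = 5.0963 / 20.1571 = 0.253

0.253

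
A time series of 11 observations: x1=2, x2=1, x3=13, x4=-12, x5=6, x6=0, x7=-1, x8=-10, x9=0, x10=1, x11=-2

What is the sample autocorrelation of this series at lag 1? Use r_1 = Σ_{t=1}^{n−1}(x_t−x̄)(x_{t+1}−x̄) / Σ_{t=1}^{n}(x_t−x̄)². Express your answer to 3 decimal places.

-0.447

Mean x̄ = (2 + 1 + 13 − 12 + 6 + 0 − 1 − 10 + 0 + 1 − 2)/11 = -0.1818
Numerator Σ_{t=1}^{10}(x_t−x̄)(x_{t+1}−x̄) = -205.3967
Denominator Σ(x_t−x̄)² = 459.6364
r_1 = -205.3967 / 459.6364 = -0.447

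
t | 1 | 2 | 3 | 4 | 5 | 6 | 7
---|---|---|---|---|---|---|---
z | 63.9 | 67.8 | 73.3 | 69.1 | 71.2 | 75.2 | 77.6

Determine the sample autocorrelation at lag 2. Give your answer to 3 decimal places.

-0.127

Mean z̄ = (63.9 + 67.8 + 73.3 + 69.1 + 71.2 + 75.2 + 77.6)/7 = 71.1571
Deviations from mean: -7.2571, -3.3571, 2.1429, -2.0571, 0.0429, 4.0429, 6.4429
Numerator Σ_{t=1}^{5}(z_t−z̄)(z_{t+2}−z̄) = -16.5937
Denominator Σ(z_t−z̄)² = 130.6171
r_2 = -16.5937 / 130.6171 = -0.127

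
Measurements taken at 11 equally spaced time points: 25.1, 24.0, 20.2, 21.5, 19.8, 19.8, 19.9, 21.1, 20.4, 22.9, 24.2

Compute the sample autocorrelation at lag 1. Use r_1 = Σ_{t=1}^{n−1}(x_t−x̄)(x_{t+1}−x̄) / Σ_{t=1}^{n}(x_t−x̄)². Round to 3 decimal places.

0.394

Mean x̄ = (25.1 + 24.0 + 20.2 + 21.5 + 19.8 + 19.8 + 19.9 + 21.1 + 20.4 + 22.9 + 24.2)/11 = 21.7182
Numerator Σ_{t=1}^{10}(x_t−x̄)(x_{t+1}−x̄) = 15.4833
Denominator Σ(x_t−x̄)² = 39.3364
r_1 = 15.4833 / 39.3364 = 0.394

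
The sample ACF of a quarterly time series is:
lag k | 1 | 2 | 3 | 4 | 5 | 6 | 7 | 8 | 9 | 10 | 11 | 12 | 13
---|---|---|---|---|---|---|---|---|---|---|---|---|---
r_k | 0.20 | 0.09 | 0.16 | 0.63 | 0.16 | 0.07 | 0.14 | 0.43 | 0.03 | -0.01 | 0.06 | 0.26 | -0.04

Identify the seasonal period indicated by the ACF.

4

The largest autocorrelation is r_4 = 0.63, with weaker echoes at lags 8 (0.43) and 12 (0.26); the remaining lags stay at or below 0.20. The elevated value at lag 1 (0.20), dropping to 0.09 at lag 2, reflects decaying short-term dependence rather than seasonality.
The dominant spike at lag 4 indicates a seasonal period of 4.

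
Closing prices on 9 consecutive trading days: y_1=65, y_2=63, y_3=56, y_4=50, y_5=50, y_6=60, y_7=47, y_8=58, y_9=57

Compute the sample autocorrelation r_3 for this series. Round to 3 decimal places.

Mean ȳ = (65 + 63 + 56 + 50 + 50 + 60 + 47 + 58 + 57)/9 = 56.2222
Σ(y_t−ȳ)(y_{t+3}−ȳ) = (-54.6173) + (-42.1728) + (-0.8395) + (57.3827) + (-11.0617) + (2.9383) = -48.3704
Denominator Σ(y_t−ȳ)² = 303.5556
r_3 = -48.3704 / 303.5556 = -0.159

-0.159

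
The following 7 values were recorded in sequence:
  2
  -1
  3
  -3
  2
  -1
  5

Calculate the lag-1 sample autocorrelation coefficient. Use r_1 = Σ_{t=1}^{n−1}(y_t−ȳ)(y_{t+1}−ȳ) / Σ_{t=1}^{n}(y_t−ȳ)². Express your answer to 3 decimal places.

Mean ȳ = (2 − 1 + 3 − 3 + 2 − 1 + 5)/7 = 1.0000
Deviations from mean: 1.0000, -2.0000, 2.0000, -4.0000, 1.0000, -2.0000, 4.0000
Numerator Σ_{t=1}^{6}(y_t−ȳ)(y_{t+1}−ȳ) = -28.0000
Denominator Σ(y_t−ȳ)² = 46.0000
r_1 = -28.0000 / 46.0000 = -0.609

-0.609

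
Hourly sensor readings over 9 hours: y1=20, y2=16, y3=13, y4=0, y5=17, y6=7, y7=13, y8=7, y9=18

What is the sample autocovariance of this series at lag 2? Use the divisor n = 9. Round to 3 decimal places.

7.123

Mean ȳ = (20 + 16 + 13 + 0 + 17 + 7 + 13 + 7 + 18)/9 = 12.3333
Σ_{t=1}^{7}(y_t−ȳ)(y_{t+2}−ȳ) = 64.1111
γ_2 = 64.1111 / 9 = 7.123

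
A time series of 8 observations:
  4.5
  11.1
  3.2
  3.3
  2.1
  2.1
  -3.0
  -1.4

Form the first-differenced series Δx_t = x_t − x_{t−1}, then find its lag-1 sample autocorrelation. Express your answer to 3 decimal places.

First differences Δx: 6.6, -7.9, 0.1, -1.2, 0.0, -5.1, 1.6
Mean of differences = -0.8429
Numerator Σ(Δx_t−Δx̄)(Δx_{t+1}−Δx̄) = -73.8047
Denominator Σ(Δx_t−Δx̄)² = 131.0171
r_1(Δx) = -73.8047 / 131.0171 = -0.563

-0.563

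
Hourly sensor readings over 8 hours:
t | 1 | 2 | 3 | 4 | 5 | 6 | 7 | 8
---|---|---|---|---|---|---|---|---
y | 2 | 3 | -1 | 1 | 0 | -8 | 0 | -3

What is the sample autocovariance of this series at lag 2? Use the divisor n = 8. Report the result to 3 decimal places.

Mean ȳ = (2 + 3 − 1 + 1 + 0 − 8 + 0 − 3)/8 = -0.7500
Σ_{t=1}^{6}(y_t−ȳ)(y_{t+2}−ȳ) = 9.8750
γ_2 = 9.8750 / 8 = 1.234

1.234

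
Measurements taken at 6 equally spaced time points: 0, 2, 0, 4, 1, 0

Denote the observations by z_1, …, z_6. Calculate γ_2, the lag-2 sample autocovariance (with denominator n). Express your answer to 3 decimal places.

Mean z̄ = (0 + 2 + 0 + 4 + 1 + 0)/6 = 1.1667
Deviations: -1.1667, 0.8333, -1.1667, 2.8333, -0.1667, -1.1667
Σ_{t=1}^{4}(z_t−z̄)(z_{t+2}−z̄) = 0.6111
γ_2 = 0.6111 / 6 = 0.102

0.102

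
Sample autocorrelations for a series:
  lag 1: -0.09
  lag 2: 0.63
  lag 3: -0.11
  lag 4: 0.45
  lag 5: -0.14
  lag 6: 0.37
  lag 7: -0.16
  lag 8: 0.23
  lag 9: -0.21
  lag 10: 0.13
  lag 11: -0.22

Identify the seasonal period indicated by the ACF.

The largest autocorrelation is r_2 = 0.63, with weaker echoes at lags 4 (0.45), 6 (0.37) and 8 (0.23); the remaining lags stay at or below 0.13.
The dominant spike at lag 2 indicates a seasonal period of 2.

2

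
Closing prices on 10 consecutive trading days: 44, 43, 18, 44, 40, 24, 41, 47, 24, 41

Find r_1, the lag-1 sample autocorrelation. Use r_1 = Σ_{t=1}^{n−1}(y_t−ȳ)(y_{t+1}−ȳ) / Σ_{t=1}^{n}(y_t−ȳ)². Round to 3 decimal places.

Mean ȳ = (44 + 43 + 18 + 44 + 40 + 24 + 41 + 47 + 24 + 41)/10 = 36.6000
Numerator Σ_{t=1}^{9}(y_t−ȳ)(y_{t+1}−ȳ) = -423.1600
Denominator Σ(y_t−ȳ)² = 972.4000
r_1 = -423.1600 / 972.4000 = -0.435

-0.435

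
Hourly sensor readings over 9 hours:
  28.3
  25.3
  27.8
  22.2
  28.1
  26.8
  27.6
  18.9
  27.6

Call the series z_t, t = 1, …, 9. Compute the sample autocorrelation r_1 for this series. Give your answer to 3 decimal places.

Mean z̄ = (28.3 + 25.3 + 27.8 + 22.2 + 28.1 + 26.8 + 27.6 + 18.9 + 27.6)/9 = 25.8444
Numerator Σ_{t=1}^{8}(z_t−z̄)(z_{t+1}−z̄) = -38.2986
Denominator Σ(z_t−z̄)² = 83.8222
r_1 = -38.2986 / 83.8222 = -0.457

-0.457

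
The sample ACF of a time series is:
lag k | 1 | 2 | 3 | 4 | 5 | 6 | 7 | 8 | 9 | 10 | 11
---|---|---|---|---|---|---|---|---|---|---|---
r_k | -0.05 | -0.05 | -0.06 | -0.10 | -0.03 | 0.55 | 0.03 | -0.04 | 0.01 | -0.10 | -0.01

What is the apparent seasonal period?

The largest autocorrelation is r_6 = 0.55; the remaining lags stay at or below 0.03.
The dominant spike at lag 6 indicates a seasonal period of 6.

6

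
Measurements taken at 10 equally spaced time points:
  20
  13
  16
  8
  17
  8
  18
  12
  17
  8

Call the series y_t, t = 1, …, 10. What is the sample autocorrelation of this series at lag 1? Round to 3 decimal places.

Mean ȳ = (20 + 13 + 16 + 8 + 17 + 8 + 18 + 12 + 17 + 8)/10 = 13.7000
Numerator Σ_{t=1}^{9}(y_t−ȳ)(y_{t+1}−ȳ) = -112.9900
Denominator Σ(y_t−ȳ)² = 186.1000
r_1 = -112.9900 / 186.1000 = -0.607

-0.607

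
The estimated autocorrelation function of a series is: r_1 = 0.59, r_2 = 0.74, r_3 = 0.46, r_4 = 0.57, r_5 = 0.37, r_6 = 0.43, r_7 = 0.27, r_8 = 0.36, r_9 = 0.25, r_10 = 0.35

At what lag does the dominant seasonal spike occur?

The largest autocorrelation is r_2 = 0.74; the remaining lags stay at or below 0.59.
The dominant spike at lag 2 indicates a seasonal period of 2.

2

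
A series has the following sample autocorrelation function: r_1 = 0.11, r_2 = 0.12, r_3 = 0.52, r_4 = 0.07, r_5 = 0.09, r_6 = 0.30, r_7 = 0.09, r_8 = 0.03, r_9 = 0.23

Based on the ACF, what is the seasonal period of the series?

The largest autocorrelation is r_3 = 0.52, with weaker echoes at lags 6 (0.30) and 9 (0.23); the remaining lags stay at or below 0.12.
The dominant spike at lag 3 indicates a seasonal period of 3.

3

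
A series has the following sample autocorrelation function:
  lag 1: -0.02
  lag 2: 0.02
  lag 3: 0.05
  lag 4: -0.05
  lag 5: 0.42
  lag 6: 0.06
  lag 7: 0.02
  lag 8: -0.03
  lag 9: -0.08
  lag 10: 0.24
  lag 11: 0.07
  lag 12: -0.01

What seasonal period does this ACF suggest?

The largest autocorrelation is r_5 = 0.42, with a weaker echo at lag 10 (0.24); the remaining lags stay at or below 0.07.
The dominant spike at lag 5 indicates a seasonal period of 5.

5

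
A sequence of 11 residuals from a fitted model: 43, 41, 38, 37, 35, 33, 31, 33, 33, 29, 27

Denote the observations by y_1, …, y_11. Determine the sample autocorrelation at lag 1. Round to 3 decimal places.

Mean ȳ = (43 + 41 + 38 + 37 + 35 + 33 + 31 + 33 + 33 + 29 + 27)/11 = 34.5455
Numerator Σ_{t=1}^{10}(y_t−ȳ)(y_{t+1}−ȳ) = 149.5207
Denominator Σ(y_t−ȳ)² = 238.7273
r_1 = 149.5207 / 238.7273 = 0.626

0.626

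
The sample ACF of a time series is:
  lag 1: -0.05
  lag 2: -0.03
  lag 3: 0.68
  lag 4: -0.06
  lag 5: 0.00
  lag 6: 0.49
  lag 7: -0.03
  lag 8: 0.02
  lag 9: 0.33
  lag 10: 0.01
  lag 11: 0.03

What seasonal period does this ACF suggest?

The largest autocorrelation is r_3 = 0.68, with weaker echoes at lags 6 (0.49) and 9 (0.33); the remaining lags stay at or below 0.03.
The dominant spike at lag 3 indicates a seasonal period of 3.

3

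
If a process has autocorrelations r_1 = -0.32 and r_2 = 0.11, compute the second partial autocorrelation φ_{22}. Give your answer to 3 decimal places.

φ_{22} = (r_2 − r_1²) / (1 − r_1²)
r_1² = (-0.32)² = 0.1024
Numerator = 0.11 − 0.1024 = 0.0076; denominator = 1 − 0.1024 = 0.8976
φ_{22} = 0.0076 / 0.8976 = 0.008

0.008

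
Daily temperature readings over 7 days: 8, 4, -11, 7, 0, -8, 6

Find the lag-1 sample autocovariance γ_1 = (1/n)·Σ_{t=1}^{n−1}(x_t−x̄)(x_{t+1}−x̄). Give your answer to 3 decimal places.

Mean x̄ = (8 + 4 − 11 + 7 + 0 − 8 + 6)/7 = 0.8571
Σ_{t=1}^{6}(x_t−x̄)(x_{t+1}−x̄) = -130.8776
γ_1 = -130.8776 / 7 = -18.697

-18.697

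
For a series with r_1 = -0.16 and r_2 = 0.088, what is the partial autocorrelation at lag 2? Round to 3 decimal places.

0.064

φ_{22} = (r_2 − r_1²) / (1 − r_1²)
r_1² = (-0.16)² = 0.0256
Numerator = 0.088 − 0.0256 = 0.0624; denominator = 1 − 0.0256 = 0.9744
φ_{22} = 0.0624 / 0.9744 = 0.064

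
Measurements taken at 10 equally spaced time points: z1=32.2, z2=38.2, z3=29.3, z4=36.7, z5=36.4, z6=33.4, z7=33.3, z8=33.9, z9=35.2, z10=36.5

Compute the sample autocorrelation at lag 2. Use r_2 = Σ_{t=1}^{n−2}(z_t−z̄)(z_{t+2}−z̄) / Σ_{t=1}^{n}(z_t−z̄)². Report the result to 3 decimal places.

0.067

Mean z̄ = (32.2 + 38.2 + 29.3 + 36.7 + 36.4 + 33.4 + 33.3 + 33.9 + 35.2 + 36.5)/10 = 34.5100
Numerator Σ_{t=1}^{8}(z_t−z̄)(z_{t+2}−z̄) = 4.1798
Denominator Σ(z_t−z̄)² = 61.9690
r_2 = 4.1798 / 61.9690 = 0.067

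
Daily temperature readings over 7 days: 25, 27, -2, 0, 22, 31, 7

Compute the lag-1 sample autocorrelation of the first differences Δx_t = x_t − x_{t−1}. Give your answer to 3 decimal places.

First differences Δx: 2, -29, 2, 22, 9, -24
Mean of differences = -3.0000
Numerator Σ(Δx_t−Δx̄)(Δx_{t+1}−Δx̄) = -87.0000
Denominator Σ(Δx_t−Δx̄)² = 1936.0000
r_1(Δx) = -87.0000 / 1936.0000 = -0.045

-0.045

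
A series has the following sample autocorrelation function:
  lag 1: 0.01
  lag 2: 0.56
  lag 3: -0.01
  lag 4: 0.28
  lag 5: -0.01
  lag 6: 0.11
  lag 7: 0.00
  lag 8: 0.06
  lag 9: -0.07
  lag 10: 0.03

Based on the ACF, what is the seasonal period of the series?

The largest autocorrelation is r_2 = 0.56, with a weaker echo at lag 4 (0.28); the remaining lags stay at or below 0.11.
The dominant spike at lag 2 indicates a seasonal period of 2.

2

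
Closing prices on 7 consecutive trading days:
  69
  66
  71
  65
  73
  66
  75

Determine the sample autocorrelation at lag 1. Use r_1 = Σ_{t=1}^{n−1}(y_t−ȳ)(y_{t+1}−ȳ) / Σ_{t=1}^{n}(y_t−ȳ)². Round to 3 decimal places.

-0.659

Mean ȳ = (69 + 66 + 71 + 65 + 73 + 66 + 75)/7 = 69.2857
Deviations from mean: -0.2857, -3.2857, 1.7143, -4.2857, 3.7143, -3.2857, 5.7143
Numerator Σ_{t=1}^{6}(y_t−ȳ)(y_{t+1}−ȳ) = -58.9388
Denominator Σ(y_t−ȳ)² = 89.4286
r_1 = -58.9388 / 89.4286 = -0.659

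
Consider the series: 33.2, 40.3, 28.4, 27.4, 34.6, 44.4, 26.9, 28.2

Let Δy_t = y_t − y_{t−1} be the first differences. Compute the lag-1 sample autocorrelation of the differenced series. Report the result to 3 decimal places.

-0.331

First differences Δy: 7.1, -11.9, -1.0, 7.2, 9.8, -17.5, 1.3
Mean of differences = -0.7143
Numerator Σ(Δy_t−Δȳ)(Δy_{t+1}−Δȳ) = -213.5616
Denominator Σ(Δy_t−Δȳ)² = 645.2686
r_1(Δy) = -213.5616 / 645.2686 = -0.331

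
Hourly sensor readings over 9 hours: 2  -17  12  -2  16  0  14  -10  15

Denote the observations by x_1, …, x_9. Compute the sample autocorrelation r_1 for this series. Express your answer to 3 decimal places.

-0.571

Mean x̄ = (2 − 17 + 12 − 2 + 16 + 0 + 14 − 10 + 15)/9 = 3.3333
Numerator Σ_{t=1}^{8}(x_t−x̄)(x_{t+1}−x̄) = -638.4444
Denominator Σ(x_t−x̄)² = 1118.0000
r_1 = -638.4444 / 1118.0000 = -0.571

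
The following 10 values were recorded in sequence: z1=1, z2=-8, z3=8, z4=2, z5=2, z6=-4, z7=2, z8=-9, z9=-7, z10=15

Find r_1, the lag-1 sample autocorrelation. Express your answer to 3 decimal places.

-0.245

Mean z̄ = (1 − 8 + 8 + 2 + 2 − 4 + 2 − 9 − 7 + 15)/10 = 0.2000
Numerator Σ_{t=1}^{9}(z_t−z̄)(z_{t+1}−z̄) = -125.2400
Denominator Σ(z_t−z̄)² = 511.6000
r_1 = -125.2400 / 511.6000 = -0.245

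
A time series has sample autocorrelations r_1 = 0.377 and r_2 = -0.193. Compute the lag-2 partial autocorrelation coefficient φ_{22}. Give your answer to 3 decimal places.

-0.391

φ_{22} = (r_2 − r_1²) / (1 − r_1²)
r_1² = (0.377)² = 0.142129
Numerator = -0.193 − 0.1421 = -0.3351; denominator = 1 − 0.1421 = 0.8579
φ_{22} = -0.3351 / 0.8579 = -0.391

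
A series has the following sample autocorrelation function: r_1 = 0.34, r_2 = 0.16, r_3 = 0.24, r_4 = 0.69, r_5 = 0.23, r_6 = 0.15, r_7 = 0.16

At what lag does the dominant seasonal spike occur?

The largest autocorrelation is r_4 = 0.69; the remaining lags stay at or below 0.34. The elevated value at lag 1 (0.34), dropping to 0.16 at lag 2, reflects decaying short-term dependence rather than seasonality.
The dominant spike at lag 4 indicates a seasonal period of 4.

4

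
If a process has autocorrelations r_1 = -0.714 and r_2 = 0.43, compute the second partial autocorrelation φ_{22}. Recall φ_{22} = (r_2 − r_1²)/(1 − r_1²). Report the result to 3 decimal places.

φ_{22} = (r_2 − r_1²) / (1 − r_1²)
r_1² = (-0.714)² = 0.509796
Numerator = 0.43 − 0.5098 = -0.0798; denominator = 1 − 0.5098 = 0.4902
φ_{22} = -0.0798 / 0.4902 = -0.163

-0.163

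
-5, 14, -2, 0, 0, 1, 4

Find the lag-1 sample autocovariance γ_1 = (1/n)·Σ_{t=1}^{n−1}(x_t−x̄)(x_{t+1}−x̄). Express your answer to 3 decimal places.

-17.032

Mean x̄ = (-5 + 14 − 2 + 0 + 0 + 1 + 4)/7 = 1.7143
Σ_{t=1}^{6}(x_t−x̄)(x_{t+1}−x̄) = -119.2245
γ_1 = -119.2245 / 7 = -17.032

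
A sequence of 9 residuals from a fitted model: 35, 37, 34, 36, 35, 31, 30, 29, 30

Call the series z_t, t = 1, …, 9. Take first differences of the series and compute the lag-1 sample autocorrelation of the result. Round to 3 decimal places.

First differences Δz: 2, -3, 2, -1, -4, -1, -1, 1
Mean of differences = -0.6250
Numerator Σ(Δz_t−Δz̄)(Δz_{t+1}−Δz̄) = -11.3906
Denominator Σ(Δz_t−Δz̄)² = 33.8750
r_1(Δz) = -11.3906 / 33.8750 = -0.336

-0.336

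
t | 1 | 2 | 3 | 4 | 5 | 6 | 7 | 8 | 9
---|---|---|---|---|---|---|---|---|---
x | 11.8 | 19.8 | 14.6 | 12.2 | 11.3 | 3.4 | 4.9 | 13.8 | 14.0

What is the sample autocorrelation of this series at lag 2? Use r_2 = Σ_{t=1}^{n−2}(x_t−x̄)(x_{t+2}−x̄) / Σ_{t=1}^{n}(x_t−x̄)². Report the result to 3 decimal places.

-0.154

Mean x̄ = (11.8 + 19.8 + 14.6 + 12.2 + 11.3 + 3.4 + 4.9 + 13.8 + 14.0)/9 = 11.7556
Numerator Σ_{t=1}^{7}(x_t−x̄)(x_{t+2}−x̄) = -30.6540
Denominator Σ(x_t−x̄)² = 199.2422
r_2 = -30.6540 / 199.2422 = -0.154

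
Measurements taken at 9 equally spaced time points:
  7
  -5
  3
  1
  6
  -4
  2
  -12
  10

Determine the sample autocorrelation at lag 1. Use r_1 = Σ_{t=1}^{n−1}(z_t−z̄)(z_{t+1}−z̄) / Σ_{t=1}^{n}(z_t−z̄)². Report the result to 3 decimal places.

-0.557

Mean z̄ = (7 − 5 + 3 + 1 + 6 − 4 + 2 − 12 + 10)/9 = 0.8889
Numerator Σ_{t=1}^{8}(z_t−z̄)(z_{t+1}−z̄) = -209.7901
Denominator Σ(z_t−z̄)² = 376.8889
r_1 = -209.7901 / 376.8889 = -0.557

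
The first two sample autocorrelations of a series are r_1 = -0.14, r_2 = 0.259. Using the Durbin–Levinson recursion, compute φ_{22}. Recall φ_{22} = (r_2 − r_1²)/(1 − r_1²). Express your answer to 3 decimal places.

0.244

φ_{22} = (r_2 − r_1²) / (1 − r_1²)
r_1² = (-0.14)² = 0.0196
Numerator = 0.259 − 0.0196 = 0.2394; denominator = 1 − 0.0196 = 0.9804
φ_{22} = 0.2394 / 0.9804 = 0.244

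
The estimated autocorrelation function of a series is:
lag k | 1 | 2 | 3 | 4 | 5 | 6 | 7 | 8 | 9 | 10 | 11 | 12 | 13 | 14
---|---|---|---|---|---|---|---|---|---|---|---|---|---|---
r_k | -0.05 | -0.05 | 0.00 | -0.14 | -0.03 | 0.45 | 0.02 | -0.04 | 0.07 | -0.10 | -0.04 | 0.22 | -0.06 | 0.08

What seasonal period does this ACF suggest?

The largest autocorrelation is r_6 = 0.45, with a weaker echo at lag 12 (0.22); the remaining lags stay at or below 0.08.
The dominant spike at lag 6 indicates a seasonal period of 6.

6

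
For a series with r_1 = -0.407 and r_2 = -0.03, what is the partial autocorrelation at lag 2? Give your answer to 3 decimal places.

-0.234

φ_{22} = (r_2 − r_1²) / (1 − r_1²)
r_1² = (-0.407)² = 0.165649
Numerator = -0.03 − 0.1656 = -0.1956; denominator = 1 − 0.1656 = 0.8344
φ_{22} = -0.1956 / 0.8344 = -0.234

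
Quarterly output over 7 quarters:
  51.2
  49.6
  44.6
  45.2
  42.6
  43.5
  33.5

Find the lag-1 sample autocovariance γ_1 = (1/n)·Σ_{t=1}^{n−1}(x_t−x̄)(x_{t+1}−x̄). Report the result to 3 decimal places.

Mean x̄ = (51.2 + 49.6 + 44.6 + 45.2 + 42.6 + 43.5 + 33.5)/7 = 44.3143
Σ_{t=1}^{6}(x_t−x̄)(x_{t+1}−x̄) = 46.8427
γ_1 = 46.8427 / 7 = 6.692

6.692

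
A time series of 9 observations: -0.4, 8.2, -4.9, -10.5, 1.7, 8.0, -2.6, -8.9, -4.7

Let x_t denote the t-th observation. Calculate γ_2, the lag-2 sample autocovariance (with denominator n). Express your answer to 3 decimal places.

Mean x̄ = (-0.4 + 8.2 − 4.9 − 10.5 + 1.7 + 8.0 − 2.6 − 8.9 − 4.7)/9 = -1.5667
Σ_{t=1}^{7}(x_t−x̄)(x_{t+2}−x̄) = -257.7822
γ_2 = -257.7822 / 9 = -28.642

-28.642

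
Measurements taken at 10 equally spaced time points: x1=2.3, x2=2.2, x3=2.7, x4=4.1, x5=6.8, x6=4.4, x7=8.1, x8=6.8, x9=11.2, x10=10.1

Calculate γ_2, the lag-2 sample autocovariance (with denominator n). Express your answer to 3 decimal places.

Mean x̄ = (2.3 + 2.2 + 2.7 + 4.1 + 6.8 + 4.4 + 8.1 + 6.8 + 11.2 + 10.1)/10 = 5.8700
Σ_{t=1}^{8}(x_t−x̄)(x_{t+2}−x̄) = 33.9932
γ_2 = 33.9932 / 10 = 3.399

3.399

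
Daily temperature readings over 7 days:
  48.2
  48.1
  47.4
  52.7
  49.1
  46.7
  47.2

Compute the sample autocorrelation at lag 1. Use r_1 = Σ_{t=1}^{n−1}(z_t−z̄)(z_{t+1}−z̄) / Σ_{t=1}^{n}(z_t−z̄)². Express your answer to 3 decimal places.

Mean z̄ = (48.2 + 48.1 + 47.4 + 52.7 + 49.1 + 46.7 + 47.2)/7 = 48.4857
Deviations from mean: -0.2857, -0.3857, -1.0857, 4.2143, 0.6143, -1.7857, -1.2857
Σ(z_t−z̄)(z_{t+1}−z̄) = (0.1102) + (0.4188) + (-4.5755) + (2.5888) + (-1.0969) + (2.2959) = -0.2588
Denominator Σ(z_t−z̄)² = 24.3886
r_1 = -0.2588 / 24.3886 = -0.011

-0.011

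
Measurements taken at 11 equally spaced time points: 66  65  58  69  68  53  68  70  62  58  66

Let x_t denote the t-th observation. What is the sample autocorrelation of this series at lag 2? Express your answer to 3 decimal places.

-0.616

Mean x̄ = (66 + 65 + 58 + 69 + 68 + 53 + 68 + 70 + 62 + 58 + 66)/11 = 63.9091
Numerator Σ_{t=1}^{9}(x_t−x̄)(x_{t+2}−x̄) = -184.0165
Denominator Σ(x_t−x̄)² = 298.9091
r_2 = -184.0165 / 298.9091 = -0.616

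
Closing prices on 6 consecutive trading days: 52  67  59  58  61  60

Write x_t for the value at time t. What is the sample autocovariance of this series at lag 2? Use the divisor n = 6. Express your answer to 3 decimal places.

Mean x̄ = (52 + 67 + 59 + 58 + 61 + 60)/6 = 59.5000
Deviations: -7.5000, 7.5000, -0.5000, -1.5000, 1.5000, 0.5000
Σ_{t=1}^{4}(x_t−x̄)(x_{t+2}−x̄) = -9.0000
γ_2 = -9.0000 / 6 = -1.500

-1.500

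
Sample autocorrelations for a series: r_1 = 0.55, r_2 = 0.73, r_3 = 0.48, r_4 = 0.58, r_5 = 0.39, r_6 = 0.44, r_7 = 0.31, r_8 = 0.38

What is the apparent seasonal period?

2

The largest autocorrelation is r_2 = 0.73, with a weaker echo at lag 4 (0.58); the remaining lags stay at or below 0.55.
The dominant spike at lag 2 indicates a seasonal period of 2.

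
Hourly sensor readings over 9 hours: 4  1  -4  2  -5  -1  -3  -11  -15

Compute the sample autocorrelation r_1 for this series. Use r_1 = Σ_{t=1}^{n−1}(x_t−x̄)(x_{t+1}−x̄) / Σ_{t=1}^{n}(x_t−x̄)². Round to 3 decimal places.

Mean x̄ = (4 + 1 − 4 + 2 − 5 − 1 − 3 − 11 − 15)/9 = -3.5556
Numerator Σ_{t=1}^{8}(x_t−x̄)(x_{t+1}−x̄) = 100.6914
Denominator Σ(x_t−x̄)² = 304.2222
r_1 = 100.6914 / 304.2222 = 0.331

0.331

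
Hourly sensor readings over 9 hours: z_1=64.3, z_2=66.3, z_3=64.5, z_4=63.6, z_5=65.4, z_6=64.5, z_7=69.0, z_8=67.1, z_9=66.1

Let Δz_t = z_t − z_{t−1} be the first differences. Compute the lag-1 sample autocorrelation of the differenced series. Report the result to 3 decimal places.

-0.442

First differences Δz: 2.0, -1.8, -0.9, 1.8, -0.9, 4.5, -1.9, -1.0
Mean of differences = 0.2250
Numerator Σ(Δz_t−Δz̄)(Δz_{t+1}−Δz̄) = -16.1506
Denominator Σ(Δz_t−Δz̄)² = 36.5550
r_1(Δz) = -16.1506 / 36.5550 = -0.442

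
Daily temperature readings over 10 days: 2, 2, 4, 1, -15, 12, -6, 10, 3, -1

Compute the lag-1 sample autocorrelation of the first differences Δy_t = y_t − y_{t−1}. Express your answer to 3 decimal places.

-0.760

First differences Δy: 0, 2, -3, -16, 27, -18, 16, -7, -4
Mean of differences = -0.3333
Numerator Σ(Δy_t−Δȳ)(Δy_{t+1}−Δȳ) = -1247.7778
Denominator Σ(Δy_t−Δȳ)² = 1642.0000
r_1(Δy) = -1247.7778 / 1642.0000 = -0.760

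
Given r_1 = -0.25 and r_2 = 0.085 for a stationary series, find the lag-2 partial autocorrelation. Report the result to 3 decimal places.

φ_{22} = (r_2 − r_1²) / (1 − r_1²)
r_1² = (-0.25)² = 0.0625
Numerator = 0.085 − 0.0625 = 0.0225; denominator = 1 − 0.0625 = 0.9375
φ_{22} = 0.0225 / 0.9375 = 0.024

0.024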